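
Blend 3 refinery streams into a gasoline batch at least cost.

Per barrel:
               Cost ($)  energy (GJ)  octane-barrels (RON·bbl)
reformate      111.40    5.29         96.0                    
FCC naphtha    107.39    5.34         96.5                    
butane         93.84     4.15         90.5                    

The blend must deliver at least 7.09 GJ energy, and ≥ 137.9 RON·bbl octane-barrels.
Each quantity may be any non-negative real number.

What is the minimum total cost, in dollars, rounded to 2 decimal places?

$149.13

This is a linear program. Let x1 = barrels of reformate, x2 = barrels of FCC naphtha, x3 = barrels of butane.
Minimize 111.4x1 + 107.39x2 + 93.84x3 s.t.:
  5.29x1 + 5.34x2 + 4.15x3 ≥ 7.09   (energy)
  96x1 + 96.5x2 + 90.5x3 ≥ 137.9   (octane-barrels)
  x1, x2, x3 ≥ 0.
The optimal basis is {FCC naphtha, butane}; reformate drops out. The energy and octane-barrels requirements are met with equality.
That vertex is x2 = 0.8377, x3 = 0.6305.
Hence cost = 107.39·0.8377 + 93.84·0.6305 = $149.1267.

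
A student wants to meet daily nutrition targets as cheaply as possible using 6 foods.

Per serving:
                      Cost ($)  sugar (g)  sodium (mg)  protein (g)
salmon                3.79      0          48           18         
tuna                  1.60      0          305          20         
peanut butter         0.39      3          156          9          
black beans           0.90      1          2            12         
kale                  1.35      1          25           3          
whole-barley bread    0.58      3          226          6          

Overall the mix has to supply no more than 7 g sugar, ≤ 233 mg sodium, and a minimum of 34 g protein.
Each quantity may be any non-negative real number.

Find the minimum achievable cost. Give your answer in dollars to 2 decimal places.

Let x1 = servings of salmon, x2 = servings of tuna, x3 = servings of peanut butter, x4 = servings of black beans, x5 = servings of kale, x6 = servings of whole-barley bread.
min 3.79x1 + 1.6x2 + 0.39x3 + 0.9x4 + 1.35x5 + 0.58x6 subject to:
  3x3 + 1x4 + 1x5 + 3x6 ≤ 7   (sugar)
  48x1 + 305x2 + 156x3 + 2x4 + 25x5 + 226x6 ≤ 233   (sodium)
  18x1 + 20x2 + 9x3 + 12x4 + 3x5 + 6x6 ≥ 34   (protein)
  x1, x2, x3, x4, x5, x6 ≥ 0.
At the optimum only peanut butter, black beans are positive (salmon, tuna, kale, whole-barley bread = 0). The sodium and protein requirements are met with equality.
Optimal quantities: peanut butter = 1.471 servings, black beans = 1.73 servings.
Hence cost = 0.39·1.471 + 0.9·1.73 = $2.1307.

$2.13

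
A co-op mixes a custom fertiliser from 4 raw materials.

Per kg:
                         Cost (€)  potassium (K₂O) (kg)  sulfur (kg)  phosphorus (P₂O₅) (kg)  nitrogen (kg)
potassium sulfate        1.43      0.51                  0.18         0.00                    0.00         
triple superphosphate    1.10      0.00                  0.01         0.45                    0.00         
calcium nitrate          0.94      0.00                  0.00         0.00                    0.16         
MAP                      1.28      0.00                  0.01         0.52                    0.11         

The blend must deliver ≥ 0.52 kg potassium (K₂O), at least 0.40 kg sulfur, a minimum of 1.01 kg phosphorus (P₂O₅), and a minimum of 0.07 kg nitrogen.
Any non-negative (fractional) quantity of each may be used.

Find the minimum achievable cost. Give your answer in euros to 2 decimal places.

Let x1 = kg of potassium sulfate, x2 = kg of triple superphosphate, x3 = kg of calcium nitrate, x4 = kg of MAP.
min 1.43x1 + 1.1x2 + 0.94x3 + 1.28x4 s.t.:
  0.51x1 ≥ 0.52   (potassium (K₂O))
  0.18x1 + 0.01x2 + 0.01x4 ≥ 0.4   (sulfur)
  0.45x2 + 0.52x4 ≥ 1.01   (phosphorus (P₂O₅))
  0.16x3 + 0.11x4 ≥ 0.07   (nitrogen)
  x1, x2, x3, x4 ≥ 0.
The optimal basis is {potassium sulfate, triple superphosphate, MAP}; calcium nitrate drops out. Binding constraints: sulfur, phosphorus (P₂O₅), nitrogen.
Solving gives x1 = 2.103, x2 = 1.509, x4 = 0.6364.
Hence cost = 1.43·2.103 + 1.1·1.509 + 1.28·0.6364 = €5.4818.

€5.48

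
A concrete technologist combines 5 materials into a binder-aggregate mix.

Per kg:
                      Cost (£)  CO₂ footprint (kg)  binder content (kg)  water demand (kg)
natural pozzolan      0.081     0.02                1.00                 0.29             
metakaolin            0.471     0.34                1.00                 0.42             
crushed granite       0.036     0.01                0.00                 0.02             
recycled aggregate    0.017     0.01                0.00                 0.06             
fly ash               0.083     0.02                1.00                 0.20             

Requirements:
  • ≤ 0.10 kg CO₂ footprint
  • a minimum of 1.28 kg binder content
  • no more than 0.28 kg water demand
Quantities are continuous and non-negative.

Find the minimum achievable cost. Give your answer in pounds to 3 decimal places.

£0.106

This is a linear program. Let x1 = kg of natural pozzolan, x2 = kg of metakaolin, x3 = kg of crushed granite, x4 = kg of recycled aggregate, x5 = kg of fly ash.
Minimize 0.081x1 + 0.471x2 + 0.036x3 + 0.017x4 + 0.083x5 subject to:
  0.02x1 + 0.34x2 + 0.01x3 + 0.01x4 + 0.02x5 ≤ 0.1   (CO₂ footprint)
  1x1 + 1x2 + 1x5 ≥ 1.28   (binder content)
  0.29x1 + 0.42x2 + 0.02x3 + 0.06x4 + 0.2x5 ≤ 0.28   (water demand)
  x1, x2, x3, x4, x5 ≥ 0.
The cheapest feasible vertex uses only natural pozzolan, fly ash; metakaolin, crushed granite, recycled aggregate are not used. Binding constraints: binder content and water demand.
Solving gives x1 = 0.2667, x5 = 1.013.
Hence cost = 0.081·0.2667 + 0.083·1.013 = £0.10568.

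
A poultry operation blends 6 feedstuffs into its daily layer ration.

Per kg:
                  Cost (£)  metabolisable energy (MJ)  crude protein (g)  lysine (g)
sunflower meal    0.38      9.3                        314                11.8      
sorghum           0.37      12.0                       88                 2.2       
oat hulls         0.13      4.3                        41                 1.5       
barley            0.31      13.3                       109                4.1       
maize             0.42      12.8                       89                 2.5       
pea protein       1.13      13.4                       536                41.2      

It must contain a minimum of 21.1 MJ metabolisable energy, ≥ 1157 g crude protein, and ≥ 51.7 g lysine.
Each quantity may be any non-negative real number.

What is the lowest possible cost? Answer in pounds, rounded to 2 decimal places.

£1.59

Let x1 = kg of sunflower meal, x2 = kg of sorghum, x3 = kg of oat hulls, x4 = kg of barley, x5 = kg of maize, x6 = kg of pea protein.
Minimise 0.38x1 + 0.37x2 + 0.13x3 + 0.31x4 + 0.42x5 + 1.13x6 subject to:
  9.3x1 + 12x2 + 4.3x3 + 13.3x4 + 12.8x5 + 13.4x6 ≥ 21.1   (metabolisable energy)
  314x1 + 88x2 + 41x3 + 109x4 + 89x5 + 536x6 ≥ 1157   (crude protein)
  11.8x1 + 2.2x2 + 1.5x3 + 4.1x4 + 2.5x5 + 41.2x6 ≥ 51.7   (lysine)
  x1, x2, x3, x4, x5, x6 ≥ 0.
The optimal basis is {sunflower meal, pea protein}; sorghum, oat hulls, barley, maize drop out. There the crude protein and lysine constraints are tight.
So sunflower meal = 3.018 kg, pea protein = 0.3904 kg.
Cost = 0.38·3.018 + 1.13·0.3904 = 1.5880.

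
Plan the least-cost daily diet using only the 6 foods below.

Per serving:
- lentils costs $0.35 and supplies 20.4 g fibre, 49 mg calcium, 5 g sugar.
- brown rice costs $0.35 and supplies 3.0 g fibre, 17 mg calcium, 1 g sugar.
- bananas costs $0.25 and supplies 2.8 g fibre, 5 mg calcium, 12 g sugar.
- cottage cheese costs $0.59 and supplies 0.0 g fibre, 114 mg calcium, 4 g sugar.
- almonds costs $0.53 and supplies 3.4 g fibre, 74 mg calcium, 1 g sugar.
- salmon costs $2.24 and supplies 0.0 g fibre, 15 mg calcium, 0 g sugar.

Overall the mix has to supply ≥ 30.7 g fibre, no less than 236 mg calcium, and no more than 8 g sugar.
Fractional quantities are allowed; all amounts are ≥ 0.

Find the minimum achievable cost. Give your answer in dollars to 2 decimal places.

$1.69

This is a linear program. Let x1 = servings of lentils, x2 = servings of brown rice, x3 = servings of bananas, x4 = servings of cottage cheese, x5 = servings of almonds, x6 = servings of salmon.
min 0.35x1 + 0.35x2 + 0.25x3 + 0.59x4 + 0.53x5 + 2.24x6 s.t.:
  20.4x1 + 3x2 + 2.8x3 + 3.4x5 ≥ 30.7   (fibre)
  49x1 + 17x2 + 5x3 + 114x4 + 74x5 + 15x6 ≥ 236   (calcium)
  5x1 + 1x2 + 12x3 + 4x4 + 1x5 ≤ 8   (sugar)
  x1, x2, x3, x4, x5, x6 ≥ 0.
At the optimum only lentils, cottage cheese, almonds are positive (brown rice, bananas, salmon = 0). There the fibre, calcium, sugar constraints are tight.
That vertex is x1 = 1.099, x4 = 0.01743, x5 = 2.435.
Hence cost = 0.35·1.099 + 0.59·0.01743 + 0.53·2.435 = $1.6855.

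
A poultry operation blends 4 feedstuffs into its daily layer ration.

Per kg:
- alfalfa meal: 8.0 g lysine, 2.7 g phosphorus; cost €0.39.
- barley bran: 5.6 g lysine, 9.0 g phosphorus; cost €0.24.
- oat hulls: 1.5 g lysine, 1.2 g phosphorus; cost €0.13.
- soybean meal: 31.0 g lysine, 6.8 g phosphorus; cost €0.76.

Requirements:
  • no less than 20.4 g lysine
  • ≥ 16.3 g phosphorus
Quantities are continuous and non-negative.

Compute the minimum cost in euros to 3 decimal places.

€0.656

This is a linear program. Let x1 = kg of alfalfa meal, x2 = kg of barley bran, x3 = kg of oat hulls, x4 = kg of soybean meal.
Minimise 0.39x1 + 0.24x2 + 0.13x3 + 0.76x4 with:
  8x1 + 5.6x2 + 1.5x3 + 31x4 ≥ 20.4   (lysine)
  2.7x1 + 9x2 + 1.2x3 + 6.8x4 ≥ 16.3   (phosphorus)
  x1, x2, x3, x4 ≥ 0.
The cheapest feasible vertex uses only barley bran, soybean meal; alfalfa meal, oat hulls are not used. The lysine and phosphorus requirements are met with equality.
That vertex is x2 = 1.5216, x4 = 0.3832.
Cost = 0.24·1.5216 + 0.76·0.3832 = 0.65642.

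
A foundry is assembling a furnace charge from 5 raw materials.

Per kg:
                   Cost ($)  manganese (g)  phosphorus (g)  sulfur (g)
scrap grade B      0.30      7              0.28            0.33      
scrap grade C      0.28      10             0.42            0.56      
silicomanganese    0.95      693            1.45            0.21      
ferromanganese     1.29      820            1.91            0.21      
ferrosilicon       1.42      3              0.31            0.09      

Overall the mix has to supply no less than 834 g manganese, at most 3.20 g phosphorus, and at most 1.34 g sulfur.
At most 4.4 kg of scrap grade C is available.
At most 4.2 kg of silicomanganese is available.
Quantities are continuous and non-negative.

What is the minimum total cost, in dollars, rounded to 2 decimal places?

$1.14

Let x1 = kg of scrap grade B, x2 = kg of scrap grade C, x3 = kg of silicomanganese, x4 = kg of ferromanganese, x5 = kg of ferrosilicon.
Minimize 0.3x1 + 0.28x2 + 0.95x3 + 1.29x4 + 1.42x5 subject to:
  7x1 + 10x2 + 693x3 + 820x4 + 3x5 ≥ 834   (manganese)
  0.28x1 + 0.42x2 + 1.45x3 + 1.91x4 + 0.31x5 ≤ 3.2   (phosphorus)
  0.33x1 + 0.56x2 + 0.21x3 + 0.21x4 + 0.09x5 ≤ 1.34   (sulfur)
  x2 ≤ 4.4
  x3 ≤ 4.2
  x1, x2, x3, x4, x5 ≥ 0.
The optimal basis is {silicomanganese}; scrap grade B, scrap grade C, ferromanganese, ferrosilicon drop out. There the manganese constraint is tight.
That vertex is x3 = 1.203.
Hence cost = 0.95·1.203 = $1.1429.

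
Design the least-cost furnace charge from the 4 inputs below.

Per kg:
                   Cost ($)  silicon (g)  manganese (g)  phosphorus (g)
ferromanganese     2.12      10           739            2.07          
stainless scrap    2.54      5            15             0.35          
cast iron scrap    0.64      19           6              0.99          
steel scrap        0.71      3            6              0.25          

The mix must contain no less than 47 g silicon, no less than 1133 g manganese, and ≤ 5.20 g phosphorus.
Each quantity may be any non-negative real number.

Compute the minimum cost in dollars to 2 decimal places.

$4.29

Set it up as a linear program. Let x1 = kg of ferromanganese, x2 = kg of stainless scrap, x3 = kg of cast iron scrap, x4 = kg of steel scrap.
min 2.12x1 + 2.54x2 + 0.64x3 + 0.71x4 subject to:
  10x1 + 5x2 + 19x3 + 3x4 ≥ 47   (silicon)
  739x1 + 15x2 + 6x3 + 6x4 ≥ 1133   (manganese)
  2.07x1 + 0.35x2 + 0.99x3 + 0.25x4 ≤ 5.2   (phosphorus)
  x1, x2, x3, x4 ≥ 0.
The cheapest feasible vertex uses only ferromanganese, cast iron scrap; stainless scrap, steel scrap are not used. Binding constraints: silicon and manganese.
Solving gives x1 = 1.52, x3 = 1.674.
Total cost: 2.12·1.52 + 0.64·1.674 = 4.2938.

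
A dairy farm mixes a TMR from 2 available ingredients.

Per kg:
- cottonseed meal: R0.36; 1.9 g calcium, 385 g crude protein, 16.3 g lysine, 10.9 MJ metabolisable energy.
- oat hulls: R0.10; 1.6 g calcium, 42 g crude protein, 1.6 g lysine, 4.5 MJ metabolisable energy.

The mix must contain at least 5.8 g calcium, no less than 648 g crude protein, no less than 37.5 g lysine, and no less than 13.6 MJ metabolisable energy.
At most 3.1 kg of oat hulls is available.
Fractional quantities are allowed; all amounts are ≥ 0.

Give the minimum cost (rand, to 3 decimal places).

Treat it as an LP. Let x1 = kg of cottonseed meal, x2 = kg of oat hulls.
min 0.36x1 + 0.1x2 subject to:
  1.9x1 + 1.6x2 ≥ 5.8   (calcium)
  385x1 + 42x2 ≥ 648   (crude protein)
  16.3x1 + 1.6x2 ≥ 37.5   (lysine)
  10.9x1 + 4.5x2 ≥ 13.6   (metabolisable energy)
  x2 ≤ 3.1
  x1, x2 ≥ 0.
Both inputs are positive at the optimum. The calcium and lysine requirements are met with equality.
Optimal quantities: cottonseed meal = 2.2014 kg, oat hulls = 1.0109 kg.
Cost = 0.36·2.2014 + 0.1·1.0109 = 0.89359.

R0.894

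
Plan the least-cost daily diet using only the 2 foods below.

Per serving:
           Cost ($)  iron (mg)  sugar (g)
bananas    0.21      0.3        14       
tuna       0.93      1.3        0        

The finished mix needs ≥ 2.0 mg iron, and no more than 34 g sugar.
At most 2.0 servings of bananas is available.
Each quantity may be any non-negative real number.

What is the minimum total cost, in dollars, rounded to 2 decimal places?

$1.42

Let x1 = servings of bananas, x2 = servings of tuna.
Minimise 0.21x1 + 0.93x2 with:
  0.3x1 + 1.3x2 ≥ 2   (iron)
  14x1 ≤ 34   (sugar)
  x1 ≤ 2
  x1, x2 ≥ 0.
Both inputs are positive at the optimum. The iron and the bananas cap requirements are met with equality.
Optimal quantities: bananas = 2 servings, tuna = 1.077 servings.
Hence cost = 0.21·2 + 0.93·1.077 = $1.4216.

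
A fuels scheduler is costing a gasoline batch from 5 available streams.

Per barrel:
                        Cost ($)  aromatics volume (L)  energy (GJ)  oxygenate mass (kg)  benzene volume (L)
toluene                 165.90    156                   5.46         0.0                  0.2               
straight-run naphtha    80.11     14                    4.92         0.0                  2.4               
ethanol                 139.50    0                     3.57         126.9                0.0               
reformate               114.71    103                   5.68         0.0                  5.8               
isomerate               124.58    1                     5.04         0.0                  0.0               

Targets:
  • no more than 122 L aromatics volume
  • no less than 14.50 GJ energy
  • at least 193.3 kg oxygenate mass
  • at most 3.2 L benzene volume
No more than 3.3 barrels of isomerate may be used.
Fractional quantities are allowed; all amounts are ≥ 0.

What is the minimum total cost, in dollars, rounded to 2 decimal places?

Set it up as a linear program. Let x1 = barrels of toluene, x2 = barrels of straight-run naphtha, x3 = barrels of ethanol, x4 = barrels of reformate, x5 = barrels of isomerate.
Minimize 165.9x1 + 80.11x2 + 139.5x3 + 114.71x4 + 124.58x5 s.t.:
  156x1 + 14x2 + 103x4 + 1x5 ≤ 122   (aromatics volume)
  5.46x1 + 4.92x2 + 3.57x3 + 5.68x4 + 5.04x5 ≥ 14.5   (energy)
  126.9x3 ≥ 193.3   (oxygenate mass)
  0.2x1 + 2.4x2 + 5.8x4 ≤ 3.2   (benzene volume)
  x5 ≤ 3.3
  x1, x2, x3, x4, x5 ≥ 0.
The cheapest feasible vertex uses only straight-run naphtha, ethanol, isomerate; toluene, reformate are not used. There the energy, oxygenate mass, benzene volume constraints are tight.
Optimal quantities: straight-run naphtha = 1.33333 barrels, ethanol = 1.52325 barrels, isomerate = 0.49643 barrels.
Total cost: 80.11·1.33333 + 139.5·1.52325 + 124.58·0.49643 = 381.1517.

$381.15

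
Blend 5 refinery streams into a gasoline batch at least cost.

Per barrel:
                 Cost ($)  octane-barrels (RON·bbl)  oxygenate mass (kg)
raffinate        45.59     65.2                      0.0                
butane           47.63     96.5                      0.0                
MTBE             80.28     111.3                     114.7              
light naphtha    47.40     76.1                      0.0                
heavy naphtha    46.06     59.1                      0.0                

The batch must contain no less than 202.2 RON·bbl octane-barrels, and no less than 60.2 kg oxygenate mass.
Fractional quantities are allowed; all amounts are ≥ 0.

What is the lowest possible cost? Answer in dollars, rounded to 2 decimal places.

$113.10

Let x1 = barrels of raffinate, x2 = barrels of butane, x3 = barrels of MTBE, x4 = barrels of light naphtha, x5 = barrels of heavy naphtha.
Minimize 45.59x1 + 47.63x2 + 80.28x3 + 47.4x4 + 46.06x5 with:
  65.2x1 + 96.5x2 + 111.3x3 + 76.1x4 + 59.1x5 ≥ 202.2   (octane-barrels)
  114.7x3 ≥ 60.2   (oxygenate mass)
  x1, x2, x3, x4, x5 ≥ 0.
The cheapest feasible vertex uses only butane, MTBE; raffinate, light naphtha, heavy naphtha are not used. There the octane-barrels and oxygenate mass constraints are tight.
Solving gives x2 = 1.49, x3 = 0.5248.
Cost = 47.63·1.49 + 80.28·0.5248 = 113.0996.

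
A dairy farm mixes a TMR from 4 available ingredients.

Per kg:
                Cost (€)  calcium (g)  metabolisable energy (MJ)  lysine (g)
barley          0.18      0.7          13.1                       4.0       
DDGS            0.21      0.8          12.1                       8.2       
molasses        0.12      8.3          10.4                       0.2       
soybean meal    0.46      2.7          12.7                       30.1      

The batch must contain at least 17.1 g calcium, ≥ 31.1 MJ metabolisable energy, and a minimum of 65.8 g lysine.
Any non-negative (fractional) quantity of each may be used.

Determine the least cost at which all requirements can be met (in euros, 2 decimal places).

€1.16

Let x1 = kg of barley, x2 = kg of DDGS, x3 = kg of molasses, x4 = kg of soybean meal.
Minimise 0.18x1 + 0.21x2 + 0.12x3 + 0.46x4 with:
  0.7x1 + 0.8x2 + 8.3x3 + 2.7x4 ≥ 17.1   (calcium)
  13.1x1 + 12.1x2 + 10.4x3 + 12.7x4 ≥ 31.1   (metabolisable energy)
  4x1 + 8.2x2 + 0.2x3 + 30.1x4 ≥ 65.8   (lysine)
  x1, x2, x3, x4 ≥ 0.
The cheapest feasible vertex uses only molasses, soybean meal; barley, DDGS are not used. Binding constraints: calcium and lysine.
Optimal quantities: molasses = 1.352 kg, soybean meal = 2.177 kg.
Total cost: 0.12·1.352 + 0.46·2.177 = 1.1637.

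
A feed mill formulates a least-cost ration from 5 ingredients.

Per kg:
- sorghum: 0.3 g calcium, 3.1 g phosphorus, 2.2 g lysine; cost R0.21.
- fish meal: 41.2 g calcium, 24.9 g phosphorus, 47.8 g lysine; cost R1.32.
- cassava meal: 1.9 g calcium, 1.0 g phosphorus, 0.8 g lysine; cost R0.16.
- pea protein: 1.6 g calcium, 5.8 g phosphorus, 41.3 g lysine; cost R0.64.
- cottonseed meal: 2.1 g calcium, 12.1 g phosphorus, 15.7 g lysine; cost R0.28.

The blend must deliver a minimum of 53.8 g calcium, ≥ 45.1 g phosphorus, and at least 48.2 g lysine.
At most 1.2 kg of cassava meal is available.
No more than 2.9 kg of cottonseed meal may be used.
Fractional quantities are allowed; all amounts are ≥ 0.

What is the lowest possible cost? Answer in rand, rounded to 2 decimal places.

R1.97

This is a linear program. Let x1 = kg of sorghum, x2 = kg of fish meal, x3 = kg of cassava meal, x4 = kg of pea protein, x5 = kg of cottonseed meal.
Minimize 0.21x1 + 1.32x2 + 0.16x3 + 0.64x4 + 0.28x5 s.t.:
  0.3x1 + 41.2x2 + 1.9x3 + 1.6x4 + 2.1x5 ≥ 53.8   (calcium)
  3.1x1 + 24.9x2 + 1x3 + 5.8x4 + 12.1x5 ≥ 45.1   (phosphorus)
  2.2x1 + 47.8x2 + 0.8x3 + 41.3x4 + 15.7x5 ≥ 48.2   (lysine)
  x3 ≤ 1.2
  x5 ≤ 2.9
  x1, x2, x3, x4, x5 ≥ 0.
At the optimum only fish meal, cottonseed meal are positive (sorghum, cassava meal, pea protein = 0). There the calcium and phosphorus constraints are tight.
Optimal quantities: fish meal = 1.247 kg, cottonseed meal = 1.162 kg.
Objective = 1.32·1.247 + 0.28·1.162 = 1.9714.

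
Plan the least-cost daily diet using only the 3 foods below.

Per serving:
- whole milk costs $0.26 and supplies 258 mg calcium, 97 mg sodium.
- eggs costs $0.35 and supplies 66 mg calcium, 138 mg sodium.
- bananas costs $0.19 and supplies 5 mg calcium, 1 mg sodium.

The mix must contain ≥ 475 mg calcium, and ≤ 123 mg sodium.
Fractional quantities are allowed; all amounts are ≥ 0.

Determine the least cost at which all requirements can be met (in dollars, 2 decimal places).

$12.16

Let x1 = servings of whole milk, x2 = servings of eggs, x3 = servings of bananas.
Minimise 0.26x1 + 0.35x2 + 0.19x3 with:
  258x1 + 66x2 + 5x3 ≥ 475   (calcium)
  97x1 + 138x2 + 1x3 ≤ 123   (sodium)
  x1, x2, x3 ≥ 0.
At the optimum only whole milk, bananas are positive (eggs = 0). There the calcium and sodium constraints are tight.
So whole milk = 0.6167 servings, bananas = 63.18 servings.
Hence cost = 0.26·0.6167 + 0.19·63.18 = $12.1645.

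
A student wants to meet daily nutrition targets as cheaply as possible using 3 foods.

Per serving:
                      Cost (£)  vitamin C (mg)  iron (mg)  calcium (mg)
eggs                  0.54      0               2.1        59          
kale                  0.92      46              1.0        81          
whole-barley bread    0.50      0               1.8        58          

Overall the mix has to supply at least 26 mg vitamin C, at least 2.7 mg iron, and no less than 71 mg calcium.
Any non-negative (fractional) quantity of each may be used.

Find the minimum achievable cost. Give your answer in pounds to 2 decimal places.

Treat it as an LP. Let x1 = servings of eggs, x2 = servings of kale, x3 = servings of whole-barley bread.
Minimize 0.54x1 + 0.92x2 + 0.5x3 subject to:
  46x2 ≥ 26   (vitamin C)
  2.1x1 + 1x2 + 1.8x3 ≥ 2.7   (iron)
  59x1 + 81x2 + 58x3 ≥ 71   (calcium)
  x1, x2, x3 ≥ 0.
The minimum-cost mix takes nothing from whole-barley bread — only eggs, kale. There the vitamin C and iron constraints are tight.
So eggs = 1.017 servings, kale = 0.5652 servings.
Cost = 0.54·1.017 + 0.92·0.5652 = 1.0692.

£1.07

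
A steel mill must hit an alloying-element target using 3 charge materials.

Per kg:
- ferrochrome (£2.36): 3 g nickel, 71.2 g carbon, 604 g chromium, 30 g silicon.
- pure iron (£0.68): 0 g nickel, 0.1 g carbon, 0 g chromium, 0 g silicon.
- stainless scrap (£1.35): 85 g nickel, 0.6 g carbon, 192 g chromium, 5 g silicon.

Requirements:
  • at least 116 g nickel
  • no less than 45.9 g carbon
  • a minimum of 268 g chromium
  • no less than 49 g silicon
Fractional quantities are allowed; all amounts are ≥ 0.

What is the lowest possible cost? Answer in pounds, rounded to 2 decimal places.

Set it up as a linear program. Let x1 = kg of ferrochrome, x2 = kg of pure iron, x3 = kg of stainless scrap.
Minimise 2.36x1 + 0.68x2 + 1.35x3 s.t.:
  3x1 + 85x3 ≥ 116   (nickel)
  71.2x1 + 0.1x2 + 0.6x3 ≥ 45.9   (carbon)
  604x1 + 192x3 ≥ 268   (chromium)
  30x1 + 5x3 ≥ 49   (silicon)
  x1, x2, x3 ≥ 0.
At the optimum only ferrochrome, stainless scrap are positive (pure iron = 0). There the nickel and silicon constraints are tight.
That vertex is x1 = 1.414, x3 = 1.315.
Objective = 2.36·1.414 + 1.35·1.315 = 5.1123.

£5.11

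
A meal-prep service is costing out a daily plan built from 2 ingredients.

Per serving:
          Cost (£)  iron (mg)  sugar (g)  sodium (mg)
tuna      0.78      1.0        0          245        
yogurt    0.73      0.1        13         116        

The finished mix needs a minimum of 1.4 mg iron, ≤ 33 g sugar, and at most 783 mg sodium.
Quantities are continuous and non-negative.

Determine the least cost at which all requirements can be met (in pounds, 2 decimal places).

This is a linear program. Let x1 = servings of tuna, x2 = servings of yogurt.
min 0.78x1 + 0.73x2 s.t.:
  1x1 + 0.1x2 ≥ 1.4   (iron)
  13x2 ≤ 33   (sugar)
  245x1 + 116x2 ≤ 783   (sodium)
  x1, x2 ≥ 0.
The optimal basis is {tuna}; yogurt drops out. The iron requirement is met with equality.
So tuna = 1.4 servings.
Hence cost = 0.78·1.4 = £1.0920.

£1.09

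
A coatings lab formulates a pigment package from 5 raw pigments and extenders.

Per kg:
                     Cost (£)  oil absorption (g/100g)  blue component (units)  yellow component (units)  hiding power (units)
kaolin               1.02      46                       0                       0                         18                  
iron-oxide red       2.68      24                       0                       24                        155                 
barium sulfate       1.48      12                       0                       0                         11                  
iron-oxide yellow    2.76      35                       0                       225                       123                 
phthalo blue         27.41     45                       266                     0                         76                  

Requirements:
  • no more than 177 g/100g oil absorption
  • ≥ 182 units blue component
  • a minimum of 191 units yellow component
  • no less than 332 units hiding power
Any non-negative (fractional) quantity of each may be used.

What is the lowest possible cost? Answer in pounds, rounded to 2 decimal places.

This is a linear program. Let x1 = kg of kaolin, x2 = kg of iron-oxide red, x3 = kg of barium sulfate, x4 = kg of iron-oxide yellow, x5 = kg of phthalo blue.
Minimise 1.02x1 + 2.68x2 + 1.48x3 + 2.76x4 + 27.41x5 with:
  46x1 + 24x2 + 12x3 + 35x4 + 45x5 ≤ 177   (oil absorption)
  266x5 ≥ 182   (blue component)
  24x2 + 225x4 ≥ 191   (yellow component)
  18x1 + 155x2 + 11x3 + 123x4 + 76x5 ≥ 332   (hiding power)
  x1, x2, x3, x4, x5 ≥ 0.
The cheapest feasible vertex uses only iron-oxide red, iron-oxide yellow, phthalo blue; kaolin, barium sulfate are not used. The blue component, yellow component, hiding power requirements are met with equality.
Solving gives x2 = 1.238, x4 = 0.7169, x5 = 0.6842.
Objective = 2.68·1.238 + 2.76·0.7169 + 27.41·0.6842 = 24.0504.

£24.05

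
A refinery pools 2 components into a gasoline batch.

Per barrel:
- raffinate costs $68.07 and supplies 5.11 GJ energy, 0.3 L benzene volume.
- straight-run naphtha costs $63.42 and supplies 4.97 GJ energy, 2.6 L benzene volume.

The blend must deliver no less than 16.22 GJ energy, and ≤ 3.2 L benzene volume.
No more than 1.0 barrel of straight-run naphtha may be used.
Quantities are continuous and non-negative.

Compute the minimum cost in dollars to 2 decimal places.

$213.35

Let x1 = barrels of raffinate, x2 = barrels of straight-run naphtha.
Minimize 68.07x1 + 63.42x2 s.t.:
  5.11x1 + 4.97x2 ≥ 16.22   (energy)
  0.3x1 + 2.6x2 ≤ 3.2   (benzene volume)
  x2 ≤ 1
  x1, x2 ≥ 0.
Both inputs are positive at the optimum. Binding constraints: energy and benzene volume.
So raffinate = 2.227 barrels, straight-run naphtha = 0.9738 barrels.
Hence cost = 68.07·2.227 + 63.42·0.9738 = $213.3503.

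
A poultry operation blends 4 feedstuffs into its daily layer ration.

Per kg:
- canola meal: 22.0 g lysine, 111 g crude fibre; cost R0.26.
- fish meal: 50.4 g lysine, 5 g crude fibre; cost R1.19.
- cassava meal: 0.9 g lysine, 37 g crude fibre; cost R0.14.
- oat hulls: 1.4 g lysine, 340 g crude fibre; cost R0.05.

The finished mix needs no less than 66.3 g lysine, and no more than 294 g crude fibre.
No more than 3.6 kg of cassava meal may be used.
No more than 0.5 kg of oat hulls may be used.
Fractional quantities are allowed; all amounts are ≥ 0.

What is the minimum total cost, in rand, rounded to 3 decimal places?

Let x1 = kg of canola meal, x2 = kg of fish meal, x3 = kg of cassava meal, x4 = kg of oat hulls.
Minimise 0.26x1 + 1.19x2 + 0.14x3 + 0.05x4 s.t.:
  22x1 + 50.4x2 + 0.9x3 + 1.4x4 ≥ 66.3   (lysine)
  111x1 + 5x2 + 37x3 + 340x4 ≤ 294   (crude fibre)
  x3 ≤ 3.6
  x4 ≤ 0.5
  x1, x2, x3, x4 ≥ 0.
The minimum-cost mix takes nothing from cassava meal, oat hulls — only canola meal, fish meal. The lysine and crude fibre requirements are met with equality.
That vertex is x1 = 2.641, x2 = 0.1625.
Cost = 0.26·2.641 + 1.19·0.1625 = 0.88004.

R0.880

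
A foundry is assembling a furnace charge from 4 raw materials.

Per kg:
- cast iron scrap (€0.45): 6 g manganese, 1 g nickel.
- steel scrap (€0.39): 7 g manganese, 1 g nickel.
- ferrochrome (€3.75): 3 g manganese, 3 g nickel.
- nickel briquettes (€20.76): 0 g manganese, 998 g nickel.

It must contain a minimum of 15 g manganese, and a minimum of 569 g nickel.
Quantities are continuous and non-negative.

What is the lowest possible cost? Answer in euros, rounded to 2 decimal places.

€12.63

Let x1 = kg of cast iron scrap, x2 = kg of steel scrap, x3 = kg of ferrochrome, x4 = kg of nickel briquettes.
Minimize 0.45x1 + 0.39x2 + 3.75x3 + 20.76x4 s.t.:
  6x1 + 7x2 + 3x3 ≥ 15   (manganese)
  1x1 + 1x2 + 3x3 + 998x4 ≥ 569   (nickel)
  x1, x2, x3, x4 ≥ 0.
The optimal basis is {steel scrap, nickel briquettes}; cast iron scrap, ferrochrome drop out. Binding constraints: manganese and nickel.
So steel scrap = 2.143 kg, nickel briquettes = 0.568 kg.
Total cost: 0.39·2.143 + 20.76·0.568 = 12.6275.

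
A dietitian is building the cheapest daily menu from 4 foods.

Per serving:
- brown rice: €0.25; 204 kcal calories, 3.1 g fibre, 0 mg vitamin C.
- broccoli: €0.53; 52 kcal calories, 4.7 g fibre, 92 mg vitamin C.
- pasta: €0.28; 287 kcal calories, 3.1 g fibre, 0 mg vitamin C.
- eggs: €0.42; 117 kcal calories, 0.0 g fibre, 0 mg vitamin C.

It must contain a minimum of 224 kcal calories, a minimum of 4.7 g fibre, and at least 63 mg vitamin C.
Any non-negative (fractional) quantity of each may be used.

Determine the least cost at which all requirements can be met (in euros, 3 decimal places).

€0.547

Let x1 = servings of brown rice, x2 = servings of broccoli, x3 = servings of pasta, x4 = servings of eggs.
min 0.25x1 + 0.53x2 + 0.28x3 + 0.42x4 subject to:
  204x1 + 52x2 + 287x3 + 117x4 ≥ 224   (calories)
  3.1x1 + 4.7x2 + 3.1x3 ≥ 4.7   (fibre)
  92x2 ≥ 63   (vitamin C)
  x1, x2, x3, x4 ≥ 0.
The minimum-cost mix takes nothing from brown rice, eggs — only broccoli, pasta. The calories and vitamin C requirements are met with equality.
Optimal quantities: broccoli = 0.6848 servings, pasta = 0.6564 servings.
Total cost: 0.53·0.6848 + 0.28·0.6564 = 0.54674.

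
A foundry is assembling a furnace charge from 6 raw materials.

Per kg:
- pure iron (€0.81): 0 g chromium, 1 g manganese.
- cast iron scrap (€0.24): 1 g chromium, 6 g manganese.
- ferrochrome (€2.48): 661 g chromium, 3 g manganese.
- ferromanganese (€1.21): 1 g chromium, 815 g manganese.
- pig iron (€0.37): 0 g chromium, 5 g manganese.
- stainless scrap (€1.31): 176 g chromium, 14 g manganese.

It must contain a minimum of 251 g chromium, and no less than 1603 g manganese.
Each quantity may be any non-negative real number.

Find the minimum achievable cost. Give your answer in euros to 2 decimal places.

€3.31

This is a linear program. Let x1 = kg of pure iron, x2 = kg of cast iron scrap, x3 = kg of ferrochrome, x4 = kg of ferromanganese, x5 = kg of pig iron, x6 = kg of stainless scrap.
Minimize 0.81x1 + 0.24x2 + 2.48x3 + 1.21x4 + 0.37x5 + 1.31x6 s.t.:
  1x2 + 661x3 + 1x4 + 176x6 ≥ 251   (chromium)
  1x1 + 6x2 + 3x3 + 815x4 + 5x5 + 14x6 ≥ 1603   (manganese)
  x1, x2, x3, x4, x5, x6 ≥ 0.
At the optimum only ferrochrome, ferromanganese are positive (pure iron, cast iron scrap, pig iron, stainless scrap = 0). There the chromium and manganese constraints are tight.
Optimal quantities: ferrochrome = 0.3768 kg, ferromanganese = 1.965 kg.
Total cost: 2.48·0.3768 + 1.21·1.965 = 3.3121.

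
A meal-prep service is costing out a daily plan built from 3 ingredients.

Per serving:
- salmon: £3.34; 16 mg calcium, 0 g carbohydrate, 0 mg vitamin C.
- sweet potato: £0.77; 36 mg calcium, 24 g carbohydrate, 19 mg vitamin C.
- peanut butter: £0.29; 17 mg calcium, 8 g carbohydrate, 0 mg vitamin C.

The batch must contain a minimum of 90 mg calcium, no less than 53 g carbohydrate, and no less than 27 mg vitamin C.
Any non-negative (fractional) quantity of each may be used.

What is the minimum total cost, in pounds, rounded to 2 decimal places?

Let x1 = servings of salmon, x2 = servings of sweet potato, x3 = servings of peanut butter.
min 3.34x1 + 0.77x2 + 0.29x3 subject to:
  16x1 + 36x2 + 17x3 ≥ 90   (calcium)
  24x2 + 8x3 ≥ 53   (carbohydrate)
  19x2 ≥ 27   (vitamin C)
  x1, x2, x3 ≥ 0.
The optimal basis is {sweet potato, peanut butter}; salmon drops out. There the calcium and carbohydrate constraints are tight.
So sweet potato = 1.508 servings, peanut butter = 2.1 servings.
Hence cost = 0.77·1.508 + 0.29·2.1 = £1.7702.

£1.77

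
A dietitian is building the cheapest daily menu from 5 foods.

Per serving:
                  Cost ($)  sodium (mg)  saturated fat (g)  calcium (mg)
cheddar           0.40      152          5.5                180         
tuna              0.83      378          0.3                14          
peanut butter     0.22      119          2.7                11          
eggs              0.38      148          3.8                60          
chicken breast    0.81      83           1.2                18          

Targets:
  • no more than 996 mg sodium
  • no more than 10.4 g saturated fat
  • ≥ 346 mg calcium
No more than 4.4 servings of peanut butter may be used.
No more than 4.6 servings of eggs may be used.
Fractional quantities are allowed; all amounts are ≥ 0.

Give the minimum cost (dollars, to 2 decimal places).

$1.85

Treat it as an LP. Let x1 = servings of cheddar, x2 = servings of tuna, x3 = servings of peanut butter, x4 = servings of eggs, x5 = servings of chicken breast.
min 0.4x1 + 0.83x2 + 0.22x3 + 0.38x4 + 0.81x5 with:
  152x1 + 378x2 + 119x3 + 148x4 + 83x5 ≤ 996   (sodium)
  5.5x1 + 0.3x2 + 2.7x3 + 3.8x4 + 1.2x5 ≤ 10.4   (saturated fat)
  180x1 + 14x2 + 11x3 + 60x4 + 18x5 ≥ 346   (calcium)
  x3 ≤ 4.4
  x4 ≤ 4.6
  x1, x2, x3, x4, x5 ≥ 0.
The optimal basis is {cheddar, tuna}; peanut butter, eggs, chicken breast drop out. Binding constraints: saturated fat and calcium.
Solving gives x1 = 1.817, x2 = 1.348.
Hence cost = 0.4·1.817 + 0.83·1.348 = $1.8456.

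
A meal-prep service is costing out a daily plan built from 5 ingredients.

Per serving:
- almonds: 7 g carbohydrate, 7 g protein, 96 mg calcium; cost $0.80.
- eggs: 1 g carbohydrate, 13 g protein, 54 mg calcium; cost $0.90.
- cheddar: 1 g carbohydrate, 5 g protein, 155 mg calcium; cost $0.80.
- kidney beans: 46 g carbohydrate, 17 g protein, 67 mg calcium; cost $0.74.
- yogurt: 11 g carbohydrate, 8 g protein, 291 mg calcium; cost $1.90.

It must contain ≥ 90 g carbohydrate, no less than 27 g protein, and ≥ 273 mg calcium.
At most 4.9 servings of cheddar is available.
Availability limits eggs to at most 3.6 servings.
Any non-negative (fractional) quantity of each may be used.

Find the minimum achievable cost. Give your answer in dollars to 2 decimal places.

$2.17

This is a linear program. Let x1 = servings of almonds, x2 = servings of eggs, x3 = servings of cheddar, x4 = servings of kidney beans, x5 = servings of yogurt.
Minimise 0.8x1 + 0.9x2 + 0.8x3 + 0.74x4 + 1.9x5 subject to:
  7x1 + 1x2 + 1x3 + 46x4 + 11x5 ≥ 90   (carbohydrate)
  7x1 + 13x2 + 5x3 + 17x4 + 8x5 ≥ 27   (protein)
  96x1 + 54x2 + 155x3 + 67x4 + 291x5 ≥ 273   (calcium)
  x3 ≤ 4.9
  x2 ≤ 3.6
  x1, x2, x3, x4, x5 ≥ 0.
The optimal basis is {cheddar, kidney beans}; almonds, eggs, yogurt drop out. The carbohydrate and calcium requirements are met with equality.
So cheddar = 0.9243 servings, kidney beans = 1.936 servings.
Cost = 0.8·0.9243 + 0.74·1.936 = 2.1721.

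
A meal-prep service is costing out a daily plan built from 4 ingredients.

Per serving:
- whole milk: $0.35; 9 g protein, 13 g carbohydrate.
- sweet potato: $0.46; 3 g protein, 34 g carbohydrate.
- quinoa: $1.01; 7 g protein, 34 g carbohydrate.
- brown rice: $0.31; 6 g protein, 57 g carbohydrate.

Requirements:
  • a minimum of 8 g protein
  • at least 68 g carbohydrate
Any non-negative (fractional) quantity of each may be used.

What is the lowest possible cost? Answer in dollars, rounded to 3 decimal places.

Let x1 = servings of whole milk, x2 = servings of sweet potato, x3 = servings of quinoa, x4 = servings of brown rice.
min 0.35x1 + 0.46x2 + 1.01x3 + 0.31x4 subject to:
  9x1 + 3x2 + 7x3 + 6x4 ≥ 8   (protein)
  13x1 + 34x2 + 34x3 + 57x4 ≥ 68   (carbohydrate)
  x1, x2, x3, x4 ≥ 0.
The cheapest feasible vertex uses only whole milk, brown rice; sweet potato, quinoa are not used. There the protein and carbohydrate constraints are tight.
So whole milk = 0.1103 servings, brown rice = 1.168 servings.
Hence cost = 0.35·0.1103 + 0.31·1.168 = $0.40069.

$0.401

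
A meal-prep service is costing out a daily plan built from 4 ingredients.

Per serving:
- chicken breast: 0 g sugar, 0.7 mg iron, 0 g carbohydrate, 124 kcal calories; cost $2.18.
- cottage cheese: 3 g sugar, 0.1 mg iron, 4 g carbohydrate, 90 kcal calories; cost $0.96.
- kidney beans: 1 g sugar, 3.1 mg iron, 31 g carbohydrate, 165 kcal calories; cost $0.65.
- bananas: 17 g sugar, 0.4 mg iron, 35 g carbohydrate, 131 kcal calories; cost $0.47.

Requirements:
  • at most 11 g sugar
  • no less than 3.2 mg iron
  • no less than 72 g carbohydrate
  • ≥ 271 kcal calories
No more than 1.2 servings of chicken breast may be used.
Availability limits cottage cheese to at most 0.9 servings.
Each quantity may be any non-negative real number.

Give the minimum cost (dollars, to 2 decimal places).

$1.37

Let x1 = servings of chicken breast, x2 = servings of cottage cheese, x3 = servings of kidney beans, x4 = servings of bananas.
min 2.18x1 + 0.96x2 + 0.65x3 + 0.47x4 subject to:
  3x2 + 1x3 + 17x4 ≤ 11   (sugar)
  0.7x1 + 0.1x2 + 3.1x3 + 0.4x4 ≥ 3.2   (iron)
  4x2 + 31x3 + 35x4 ≥ 72   (carbohydrate)
  124x1 + 90x2 + 165x3 + 131x4 ≥ 271   (calories)
  x1 ≤ 1.2
  x2 ≤ 0.9
  x1, x2, x3, x4 ≥ 0.
The optimal basis is {kidney beans, bananas}; chicken breast, cottage cheese drop out. There the sugar and carbohydrate constraints are tight.
So kidney beans = 1.705 servings, bananas = 0.5467 servings.
Cost = 0.65·1.705 + 0.47·0.5467 = 1.3652.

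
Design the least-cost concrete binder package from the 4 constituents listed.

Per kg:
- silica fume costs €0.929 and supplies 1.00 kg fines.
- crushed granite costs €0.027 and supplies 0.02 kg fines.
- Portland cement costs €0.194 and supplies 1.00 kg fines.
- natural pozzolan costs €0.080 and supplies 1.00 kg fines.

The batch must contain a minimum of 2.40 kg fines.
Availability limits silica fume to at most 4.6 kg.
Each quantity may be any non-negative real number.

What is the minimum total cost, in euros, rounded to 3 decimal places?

This is a linear program. Let x1 = kg of silica fume, x2 = kg of crushed granite, x3 = kg of Portland cement, x4 = kg of natural pozzolan.
min 0.929x1 + 0.027x2 + 0.194x3 + 0.08x4 s.t.:
  1x1 + 0.02x2 + 1x3 + 1x4 ≥ 2.4   (fines)
  x1 ≤ 4.6
  x1, x2, x3, x4 ≥ 0.
The cheapest feasible vertex uses only natural pozzolan; silica fume, crushed granite, Portland cement are not used. Binding constraint: fines.
Optimal quantities: natural pozzolan = 2.4 kg.
Total cost: 0.08·2.4 = 0.19200.

€0.192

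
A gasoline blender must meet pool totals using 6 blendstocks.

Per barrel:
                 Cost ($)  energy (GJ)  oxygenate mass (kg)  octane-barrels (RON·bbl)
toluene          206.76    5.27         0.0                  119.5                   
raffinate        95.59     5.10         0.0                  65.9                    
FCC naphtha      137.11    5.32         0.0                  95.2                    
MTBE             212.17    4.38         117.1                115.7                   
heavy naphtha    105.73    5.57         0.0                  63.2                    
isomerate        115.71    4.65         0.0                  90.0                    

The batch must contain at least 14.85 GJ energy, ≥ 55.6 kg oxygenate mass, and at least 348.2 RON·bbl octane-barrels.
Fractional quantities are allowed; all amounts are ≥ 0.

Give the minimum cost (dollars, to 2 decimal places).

This is a linear program. Let x1 = barrels of toluene, x2 = barrels of raffinate, x3 = barrels of FCC naphtha, x4 = barrels of MTBE, x5 = barrels of heavy naphtha, x6 = barrels of isomerate.
min 206.76x1 + 95.59x2 + 137.11x3 + 212.17x4 + 105.73x5 + 115.71x6 subject to:
  5.27x1 + 5.1x2 + 5.32x3 + 4.38x4 + 5.57x5 + 4.65x6 ≥ 14.85   (energy)
  117.1x4 ≥ 55.6   (oxygenate mass)
  119.5x1 + 65.9x2 + 95.2x3 + 115.7x4 + 63.2x5 + 90x6 ≥ 348.2   (octane-barrels)
  x1, x2, x3, x4, x5, x6 ≥ 0.
At the optimum only MTBE, isomerate are positive (toluene, raffinate, FCC naphtha, heavy naphtha = 0). The oxygenate mass and octane-barrels requirements are met with equality.
That vertex is x4 = 0.47481, x6 = 3.2585.
Hence cost = 212.17·0.47481 + 115.71·3.2585 = $477.7815.

$477.78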